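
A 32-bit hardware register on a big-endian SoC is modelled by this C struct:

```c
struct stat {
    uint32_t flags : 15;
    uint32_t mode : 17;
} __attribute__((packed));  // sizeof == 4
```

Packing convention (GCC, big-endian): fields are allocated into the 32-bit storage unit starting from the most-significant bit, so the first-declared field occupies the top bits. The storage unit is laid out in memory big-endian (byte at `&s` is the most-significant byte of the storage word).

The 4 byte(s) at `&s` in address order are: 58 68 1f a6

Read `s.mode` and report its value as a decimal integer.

8102

[0]=0x58 [1]=0x68 [2]=0x1f [3]=0xa6 (big-endian) → word 0x58681fa6
flags:15 @ bit 17 → (0x58681fa6>>17)&0x7fff = 0x2c34
mode:17 @ bit 0 → (0x58681fa6>>0)&0x1ffff = 0x1fa6  ←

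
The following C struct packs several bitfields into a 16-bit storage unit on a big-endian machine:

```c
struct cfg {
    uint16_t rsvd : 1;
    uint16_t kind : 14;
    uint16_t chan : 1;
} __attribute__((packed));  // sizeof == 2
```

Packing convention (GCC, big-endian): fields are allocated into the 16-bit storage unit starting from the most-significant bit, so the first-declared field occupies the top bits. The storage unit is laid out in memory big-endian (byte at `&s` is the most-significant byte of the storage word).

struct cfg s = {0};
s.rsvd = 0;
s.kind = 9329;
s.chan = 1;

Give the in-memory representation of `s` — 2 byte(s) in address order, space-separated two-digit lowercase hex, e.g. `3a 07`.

48 e3

[15+:1] rsvd=0 & 0x1 = 0x0; word=0x0000
[1+:14] kind=9329 & 0x3fff = 0x2471; word=0x48e2
[0+:1] chan=1 & 0x1 = 0x1; word=0x48e3
word = 0x48e3 → big-endian bytes:
  [0]=0x48  [1]=0xe3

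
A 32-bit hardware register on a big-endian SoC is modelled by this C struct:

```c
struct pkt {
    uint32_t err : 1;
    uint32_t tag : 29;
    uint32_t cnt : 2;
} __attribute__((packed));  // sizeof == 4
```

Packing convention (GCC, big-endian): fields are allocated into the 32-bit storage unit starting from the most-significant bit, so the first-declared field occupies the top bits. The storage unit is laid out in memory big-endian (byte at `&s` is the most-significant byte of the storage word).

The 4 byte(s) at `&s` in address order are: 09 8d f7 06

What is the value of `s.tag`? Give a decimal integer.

40074689

[0]=0x09 [1]=0x8d [2]=0xf7 [3]=0x06 (big-endian) → word 0x098df706
err [31+:1] = (word>>31) & 0x1 = 0
tag [2+:29] = (word>>2) & 0x1fffffff = 40074689  ←
cnt [0+:2] = (word>>0) & 0x3 = 2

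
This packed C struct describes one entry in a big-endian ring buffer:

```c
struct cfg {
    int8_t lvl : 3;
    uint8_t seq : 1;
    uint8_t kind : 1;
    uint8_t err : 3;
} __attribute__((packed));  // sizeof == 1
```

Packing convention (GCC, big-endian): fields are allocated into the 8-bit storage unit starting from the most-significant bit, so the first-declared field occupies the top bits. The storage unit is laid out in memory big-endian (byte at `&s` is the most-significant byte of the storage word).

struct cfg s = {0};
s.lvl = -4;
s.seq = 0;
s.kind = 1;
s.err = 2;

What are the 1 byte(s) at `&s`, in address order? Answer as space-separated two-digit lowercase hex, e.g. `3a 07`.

lvl:3 = -4 → 0x4 << 5 → word 0x80
seq:1 = 0 → 0x0 << 4 → word 0x80
kind:1 = 1 → 0x1 << 3 → word 0x88
err:3 = 2 → 0x2 << 0 → word 0x8a
word = 0x8a → big-endian bytes:
  [0]=0x8a

8a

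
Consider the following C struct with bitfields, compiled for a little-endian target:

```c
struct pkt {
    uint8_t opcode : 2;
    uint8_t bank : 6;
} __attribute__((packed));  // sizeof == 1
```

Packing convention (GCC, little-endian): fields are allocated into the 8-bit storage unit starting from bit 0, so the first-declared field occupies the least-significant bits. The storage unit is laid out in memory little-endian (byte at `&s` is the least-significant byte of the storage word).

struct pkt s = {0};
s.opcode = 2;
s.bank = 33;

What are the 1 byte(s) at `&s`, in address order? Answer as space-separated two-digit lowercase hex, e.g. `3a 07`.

86

opcode (2b) val=2 bits=0x2 at bit 0: 0x02
bank (6b) val=33 bits=0x21 at bit 2: 0x86
word = 0x86 → little-endian bytes:
  [0]=0x86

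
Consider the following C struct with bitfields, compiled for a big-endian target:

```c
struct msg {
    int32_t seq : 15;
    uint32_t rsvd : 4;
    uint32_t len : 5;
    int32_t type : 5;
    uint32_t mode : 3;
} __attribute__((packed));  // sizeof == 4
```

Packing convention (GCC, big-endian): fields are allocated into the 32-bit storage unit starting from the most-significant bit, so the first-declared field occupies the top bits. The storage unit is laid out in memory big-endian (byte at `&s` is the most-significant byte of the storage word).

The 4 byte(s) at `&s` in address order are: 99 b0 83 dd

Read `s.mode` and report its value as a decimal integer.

5

[0]=0x99 [1]=0xb0 [2]=0x83 [3]=0xdd (big-endian) → word 0x99b083dd
seq:15 @ bit 17 → (0x99b083dd>>17)&0x7fff = 0x4cd8
rsvd:4 @ bit 13 → (0x99b083dd>>13)&0xf = 0x4
len:5 @ bit 8 → (0x99b083dd>>8)&0x1f = 0x3
type:5 @ bit 3 → (0x99b083dd>>3)&0x1f = 0x1b
mode:3 @ bit 0 → (0x99b083dd>>0)&0x7 = 0x5  ←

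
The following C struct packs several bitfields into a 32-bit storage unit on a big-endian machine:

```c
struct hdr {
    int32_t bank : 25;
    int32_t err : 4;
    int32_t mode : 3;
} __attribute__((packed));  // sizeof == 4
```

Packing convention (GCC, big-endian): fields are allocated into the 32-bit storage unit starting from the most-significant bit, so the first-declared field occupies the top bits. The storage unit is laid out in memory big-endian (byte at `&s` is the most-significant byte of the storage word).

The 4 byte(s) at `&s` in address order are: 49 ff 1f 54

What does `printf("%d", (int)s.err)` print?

-6

[0]=0x49 [1]=0xff [2]=0x1f [3]=0x54 (big-endian) → word 0x49ff1f54
bank:25 @ bit 7 → (0x49ff1f54>>7)&0x1ffffff = 0x93fe3e
err:4 @ bit 3 → (0x49ff1f54>>3)&0xf = 0xa  ←
mode:3 @ bit 0 → (0x49ff1f54>>0)&0x7 = 0x4
err signed 4b, MSB=1: 10 - 16 = -6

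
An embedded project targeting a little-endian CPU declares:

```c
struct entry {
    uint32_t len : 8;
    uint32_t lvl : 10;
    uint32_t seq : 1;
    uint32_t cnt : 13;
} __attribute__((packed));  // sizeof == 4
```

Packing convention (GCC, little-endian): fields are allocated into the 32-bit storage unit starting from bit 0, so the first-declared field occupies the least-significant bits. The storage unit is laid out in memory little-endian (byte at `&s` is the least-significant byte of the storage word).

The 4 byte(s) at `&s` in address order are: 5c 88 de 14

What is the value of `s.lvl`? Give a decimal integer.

[0]=0x5c [1]=0x88 [2]=0xde [3]=0x14 (little-endian) → word 0x14de885c
len:8 @ bit 0 → (0x14de885c>>0)&0xff = 0x5c
lvl:10 @ bit 8 → (0x14de885c>>8)&0x3ff = 0x288  ←
seq:1 @ bit 18 → (0x14de885c>>18)&0x1 = 0x1
cnt:13 @ bit 19 → (0x14de885c>>19)&0x1fff = 0x29b

648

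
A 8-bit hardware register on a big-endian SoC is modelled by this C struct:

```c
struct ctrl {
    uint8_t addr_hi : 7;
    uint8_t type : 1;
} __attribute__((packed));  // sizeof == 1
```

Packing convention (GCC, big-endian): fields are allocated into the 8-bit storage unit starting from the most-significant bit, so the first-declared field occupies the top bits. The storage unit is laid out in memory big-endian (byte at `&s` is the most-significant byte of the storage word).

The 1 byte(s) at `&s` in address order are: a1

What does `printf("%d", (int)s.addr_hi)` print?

80

[0]=0xa1 (big-endian) → word 0xa1
addr_hi [1+:7] = (word>>1) & 0x7f = 80  ←
type [0+:1] = (word>>0) & 0x1 = 1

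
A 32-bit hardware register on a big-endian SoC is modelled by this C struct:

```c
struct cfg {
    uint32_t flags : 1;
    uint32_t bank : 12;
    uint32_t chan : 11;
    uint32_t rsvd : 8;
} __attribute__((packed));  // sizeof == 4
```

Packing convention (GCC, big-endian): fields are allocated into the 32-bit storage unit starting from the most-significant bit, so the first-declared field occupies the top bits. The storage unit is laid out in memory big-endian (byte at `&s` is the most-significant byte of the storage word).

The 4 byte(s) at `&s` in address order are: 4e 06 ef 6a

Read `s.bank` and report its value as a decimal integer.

2496

[0]=0x4e [1]=0x06 [2]=0xef [3]=0x6a (big-endian) → word 0x4e06ef6a
flags [31+:1] = (word>>31) & 0x1 = 0
bank [19+:12] = (word>>19) & 0xfff = 2496  ←
chan [8+:11] = (word>>8) & 0x7ff = 1775
rsvd [0+:8] = (word>>0) & 0xff = 106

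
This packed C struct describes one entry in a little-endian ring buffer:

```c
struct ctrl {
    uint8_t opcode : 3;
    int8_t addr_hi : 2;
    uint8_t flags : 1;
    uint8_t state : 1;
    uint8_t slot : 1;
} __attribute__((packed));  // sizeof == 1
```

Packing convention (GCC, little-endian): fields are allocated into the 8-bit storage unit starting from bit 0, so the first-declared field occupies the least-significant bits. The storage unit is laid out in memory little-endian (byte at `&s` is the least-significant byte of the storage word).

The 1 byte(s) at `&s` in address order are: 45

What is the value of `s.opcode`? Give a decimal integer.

5

[0]=0x45 (little-endian) → word 0x45
opcode:3 @ bit 0 → (0x45>>0)&0x7 = 0x5  ←
addr_hi:2 @ bit 3 → (0x45>>3)&0x3 = 0x0
flags:1 @ bit 5 → (0x45>>5)&0x1 = 0x0
state:1 @ bit 6 → (0x45>>6)&0x1 = 0x1
slot:1 @ bit 7 → (0x45>>7)&0x1 = 0x0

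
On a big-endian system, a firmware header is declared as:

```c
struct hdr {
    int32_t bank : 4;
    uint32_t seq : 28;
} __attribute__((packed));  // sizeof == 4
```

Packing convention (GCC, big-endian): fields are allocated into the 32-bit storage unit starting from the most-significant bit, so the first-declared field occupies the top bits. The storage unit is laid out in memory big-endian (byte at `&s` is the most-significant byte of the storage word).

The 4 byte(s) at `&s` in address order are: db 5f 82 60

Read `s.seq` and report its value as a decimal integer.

190808672

[0]=0xdb [1]=0x5f [2]=0x82 [3]=0x60 (big-endian) → word 0xdb5f8260
bank:4 @ bit 28 → (0xdb5f8260>>28)&0xf = 0xd
seq:28 @ bit 0 → (0xdb5f8260>>0)&0xfffffff = 0xb5f8260  ←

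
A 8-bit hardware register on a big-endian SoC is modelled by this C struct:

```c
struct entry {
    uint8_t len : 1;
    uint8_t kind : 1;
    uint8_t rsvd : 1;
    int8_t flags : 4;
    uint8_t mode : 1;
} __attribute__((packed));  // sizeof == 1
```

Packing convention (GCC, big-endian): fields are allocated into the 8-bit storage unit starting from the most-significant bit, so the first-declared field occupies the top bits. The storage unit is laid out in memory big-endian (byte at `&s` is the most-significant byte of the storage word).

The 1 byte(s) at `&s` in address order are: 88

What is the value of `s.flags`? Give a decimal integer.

[0]=0x88 (big-endian) → word 0x88
len:1 @ bit 7 → (0x88>>7)&0x1 = 0x1
kind:1 @ bit 6 → (0x88>>6)&0x1 = 0x0
rsvd:1 @ bit 5 → (0x88>>5)&0x1 = 0x0
flags:4 @ bit 1 → (0x88>>1)&0xf = 0x4  ←
mode:1 @ bit 0 → (0x88>>0)&0x1 = 0x0
flags signed 4b, MSB=0: value = 4

4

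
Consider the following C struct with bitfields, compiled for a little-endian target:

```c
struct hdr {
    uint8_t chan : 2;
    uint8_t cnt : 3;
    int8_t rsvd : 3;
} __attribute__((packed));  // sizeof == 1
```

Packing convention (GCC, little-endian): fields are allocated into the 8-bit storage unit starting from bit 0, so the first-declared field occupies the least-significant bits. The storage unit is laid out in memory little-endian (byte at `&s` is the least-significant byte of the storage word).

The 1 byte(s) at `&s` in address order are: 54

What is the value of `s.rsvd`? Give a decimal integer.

[0]=0x54 (little-endian) → word 0x54
chan:2 @ bit 0 → (0x54>>0)&0x3 = 0x0
cnt:3 @ bit 2 → (0x54>>2)&0x7 = 0x5
rsvd:3 @ bit 5 → (0x54>>5)&0x7 = 0x2  ←
rsvd signed 3b, MSB=0: value = 2

2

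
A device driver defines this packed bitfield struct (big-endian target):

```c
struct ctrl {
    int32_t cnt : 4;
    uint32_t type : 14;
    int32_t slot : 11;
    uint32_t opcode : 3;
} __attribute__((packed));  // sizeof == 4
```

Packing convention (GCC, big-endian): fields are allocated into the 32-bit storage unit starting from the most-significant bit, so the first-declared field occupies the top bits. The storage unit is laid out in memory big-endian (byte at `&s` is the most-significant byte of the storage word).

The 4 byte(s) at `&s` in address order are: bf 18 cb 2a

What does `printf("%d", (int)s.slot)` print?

357

[0]=0xbf [1]=0x18 [2]=0xcb [3]=0x2a (big-endian) → word 0xbf18cb2a
cnt [28+:4] = (word>>28) & 0xf = 11
type [14+:14] = (word>>14) & 0x3fff = 15459
slot [3+:11] = (word>>3) & 0x7ff = 357  ←
opcode [0+:3] = (word>>0) & 0x7 = 2
slot signed 11b, MSB=0: value = 357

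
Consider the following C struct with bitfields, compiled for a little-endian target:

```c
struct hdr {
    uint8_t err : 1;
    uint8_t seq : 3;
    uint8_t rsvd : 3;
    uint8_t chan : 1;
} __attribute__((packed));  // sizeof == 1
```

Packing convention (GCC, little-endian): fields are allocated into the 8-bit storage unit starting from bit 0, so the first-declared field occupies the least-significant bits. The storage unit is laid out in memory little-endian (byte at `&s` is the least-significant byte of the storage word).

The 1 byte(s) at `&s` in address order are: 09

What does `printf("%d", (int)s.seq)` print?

[0]=0x09 (little-endian) → word 0x09
err:1 @ bit 0 → (0x09>>0)&0x1 = 0x1
seq:3 @ bit 1 → (0x09>>1)&0x7 = 0x4  ←
rsvd:3 @ bit 4 → (0x09>>4)&0x7 = 0x0
chan:1 @ bit 7 → (0x09>>7)&0x1 = 0x0

4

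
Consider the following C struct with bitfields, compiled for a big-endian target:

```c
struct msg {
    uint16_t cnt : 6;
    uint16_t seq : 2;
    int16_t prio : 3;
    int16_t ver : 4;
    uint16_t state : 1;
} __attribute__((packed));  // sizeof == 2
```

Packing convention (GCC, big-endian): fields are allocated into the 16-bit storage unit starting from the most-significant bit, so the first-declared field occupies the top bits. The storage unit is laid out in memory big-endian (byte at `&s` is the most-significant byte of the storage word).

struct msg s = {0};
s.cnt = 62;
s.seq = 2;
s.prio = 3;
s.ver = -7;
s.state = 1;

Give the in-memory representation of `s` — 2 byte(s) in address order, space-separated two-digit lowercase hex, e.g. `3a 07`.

fa 73

[10+:6] cnt=62 & 0x3f = 0x3e; word=0xf800
[8+:2] seq=2 & 0x3 = 0x2; word=0xfa00
[5+:3] prio=3 & 0x7 = 0x3; word=0xfa60
[1+:4] ver=-7 & 0xf = 0x9; word=0xfa72
[0+:1] state=1 & 0x1 = 0x1; word=0xfa73
word = 0xfa73 → big-endian bytes:
  [0]=0xfa  [1]=0x73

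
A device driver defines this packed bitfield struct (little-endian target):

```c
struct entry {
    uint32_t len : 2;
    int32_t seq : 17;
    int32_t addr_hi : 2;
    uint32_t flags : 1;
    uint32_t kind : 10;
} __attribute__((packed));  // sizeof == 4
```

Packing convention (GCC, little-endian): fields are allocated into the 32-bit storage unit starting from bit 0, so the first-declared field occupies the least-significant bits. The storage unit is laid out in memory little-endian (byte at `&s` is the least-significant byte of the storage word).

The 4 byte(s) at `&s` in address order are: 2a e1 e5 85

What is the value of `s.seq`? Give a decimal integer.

[0]=0x2a [1]=0xe1 [2]=0xe5 [3]=0x85 (little-endian) → word 0x85e5e12a
len:2 @ bit 0 → (0x85e5e12a>>0)&0x3 = 0x2
seq:17 @ bit 2 → (0x85e5e12a>>2)&0x1ffff = 0x1784a  ←
addr_hi:2 @ bit 19 → (0x85e5e12a>>19)&0x3 = 0x0
flags:1 @ bit 21 → (0x85e5e12a>>21)&0x1 = 0x1
kind:10 @ bit 22 → (0x85e5e12a>>22)&0x3ff = 0x217
seq signed 17b, MSB=1: 96330 - 131072 = -34742

-34742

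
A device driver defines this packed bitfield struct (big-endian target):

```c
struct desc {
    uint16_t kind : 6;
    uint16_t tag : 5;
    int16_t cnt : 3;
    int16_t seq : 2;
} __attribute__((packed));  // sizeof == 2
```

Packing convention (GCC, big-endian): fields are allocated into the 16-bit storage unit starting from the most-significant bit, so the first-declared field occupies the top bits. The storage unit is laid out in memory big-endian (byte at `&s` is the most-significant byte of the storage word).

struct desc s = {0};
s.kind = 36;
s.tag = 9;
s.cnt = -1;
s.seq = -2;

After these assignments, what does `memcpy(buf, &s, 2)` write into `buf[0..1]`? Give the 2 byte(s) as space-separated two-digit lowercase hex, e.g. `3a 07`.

91 3e

[10+:6] kind=36 & 0x3f = 0x24; word=0x9000
[5+:5] tag=9 & 0x1f = 0x9; word=0x9120
[2+:3] cnt=-1 & 0x7 = 0x7; word=0x913c
[0+:2] seq=-2 & 0x3 = 0x2; word=0x913e
word = 0x913e → big-endian bytes:
  [0]=0x91  [1]=0x3e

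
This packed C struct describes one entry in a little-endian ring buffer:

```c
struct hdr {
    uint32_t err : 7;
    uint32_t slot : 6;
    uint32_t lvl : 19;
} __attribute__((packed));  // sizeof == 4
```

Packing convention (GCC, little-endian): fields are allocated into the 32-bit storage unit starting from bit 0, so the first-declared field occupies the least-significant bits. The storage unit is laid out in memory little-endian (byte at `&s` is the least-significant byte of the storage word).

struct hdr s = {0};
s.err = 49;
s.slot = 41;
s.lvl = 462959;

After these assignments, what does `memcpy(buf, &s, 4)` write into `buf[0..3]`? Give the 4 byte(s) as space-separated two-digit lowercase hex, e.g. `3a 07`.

b1 f4 0d e2

err (7b) val=49 bits=0x31 at bit 0: 0x00000031
slot (6b) val=41 bits=0x29 at bit 7: 0x000014b1
lvl (19b) val=462959 bits=0x7106f at bit 13: 0xe20df4b1
word = 0xe20df4b1 → little-endian bytes:
  [0]=0xb1  [1]=0xf4  [2]=0x0d  [3]=0xe2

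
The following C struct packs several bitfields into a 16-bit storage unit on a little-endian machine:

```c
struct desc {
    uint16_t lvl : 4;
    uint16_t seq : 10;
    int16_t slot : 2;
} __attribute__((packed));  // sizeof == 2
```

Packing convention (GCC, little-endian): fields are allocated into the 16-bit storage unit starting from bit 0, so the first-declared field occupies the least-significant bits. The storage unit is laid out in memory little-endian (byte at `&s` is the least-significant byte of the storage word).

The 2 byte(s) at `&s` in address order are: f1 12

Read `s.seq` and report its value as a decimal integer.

[0]=0xf1 [1]=0x12 (little-endian) → word 0x12f1
lvl:4 @ bit 0 → (0x12f1>>0)&0xf = 0x1
seq:10 @ bit 4 → (0x12f1>>4)&0x3ff = 0x12f  ←
slot:2 @ bit 14 → (0x12f1>>14)&0x3 = 0x0

303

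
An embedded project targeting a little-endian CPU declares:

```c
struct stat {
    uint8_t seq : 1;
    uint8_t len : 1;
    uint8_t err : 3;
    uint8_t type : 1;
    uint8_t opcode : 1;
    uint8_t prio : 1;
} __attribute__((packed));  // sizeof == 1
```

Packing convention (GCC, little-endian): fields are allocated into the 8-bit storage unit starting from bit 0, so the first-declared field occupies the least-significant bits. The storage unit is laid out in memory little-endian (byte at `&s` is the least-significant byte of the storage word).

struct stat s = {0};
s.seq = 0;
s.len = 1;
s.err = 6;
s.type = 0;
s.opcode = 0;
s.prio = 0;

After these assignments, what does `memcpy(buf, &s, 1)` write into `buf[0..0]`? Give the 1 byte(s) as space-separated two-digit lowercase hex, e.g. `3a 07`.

seq:1 = 0 → 0x0 << 0 → word 0x00
len:1 = 1 → 0x1 << 1 → word 0x02
err:3 = 6 → 0x6 << 2 → word 0x1a
type:1 = 0 → 0x0 << 5 → word 0x1a
opcode:1 = 0 → 0x0 << 6 → word 0x1a
prio:1 = 0 → 0x0 << 7 → word 0x1a
word = 0x1a → little-endian bytes:
  [0]=0x1a

1a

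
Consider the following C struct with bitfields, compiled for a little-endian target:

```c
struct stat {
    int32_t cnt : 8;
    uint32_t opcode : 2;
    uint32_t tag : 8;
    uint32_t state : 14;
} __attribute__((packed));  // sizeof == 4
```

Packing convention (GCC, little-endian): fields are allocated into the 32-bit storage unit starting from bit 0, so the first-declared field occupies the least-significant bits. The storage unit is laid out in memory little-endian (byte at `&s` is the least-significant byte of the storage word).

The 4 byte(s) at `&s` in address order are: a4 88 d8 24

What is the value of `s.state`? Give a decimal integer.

[0]=0xa4 [1]=0x88 [2]=0xd8 [3]=0x24 (little-endian) → word 0x24d888a4
cnt:8 @ bit 0 → (0x24d888a4>>0)&0xff = 0xa4
opcode:2 @ bit 8 → (0x24d888a4>>8)&0x3 = 0x0
tag:8 @ bit 10 → (0x24d888a4>>10)&0xff = 0x22
state:14 @ bit 18 → (0x24d888a4>>18)&0x3fff = 0x936  ←

2358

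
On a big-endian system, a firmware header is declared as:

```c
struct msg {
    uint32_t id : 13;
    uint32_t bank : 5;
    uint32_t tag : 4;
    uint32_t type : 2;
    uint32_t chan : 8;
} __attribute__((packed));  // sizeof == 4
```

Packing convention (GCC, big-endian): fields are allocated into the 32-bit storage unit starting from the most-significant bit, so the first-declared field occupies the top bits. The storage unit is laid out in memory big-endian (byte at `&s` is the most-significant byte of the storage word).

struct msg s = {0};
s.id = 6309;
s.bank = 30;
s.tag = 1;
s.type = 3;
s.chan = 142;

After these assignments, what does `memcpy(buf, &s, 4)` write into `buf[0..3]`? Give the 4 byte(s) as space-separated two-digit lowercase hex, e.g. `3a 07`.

c5 2f 87 8e

[19+:13] id=6309 & 0x1fff = 0x18a5; word=0xc5280000
[14+:5] bank=30 & 0x1f = 0x1e; word=0xc52f8000
[10+:4] tag=1 & 0xf = 0x1; word=0xc52f8400
[8+:2] type=3 & 0x3 = 0x3; word=0xc52f8700
[0+:8] chan=142 & 0xff = 0x8e; word=0xc52f878e
word = 0xc52f878e → big-endian bytes:
  [0]=0xc5  [1]=0x2f  [2]=0x87  [3]=0x8e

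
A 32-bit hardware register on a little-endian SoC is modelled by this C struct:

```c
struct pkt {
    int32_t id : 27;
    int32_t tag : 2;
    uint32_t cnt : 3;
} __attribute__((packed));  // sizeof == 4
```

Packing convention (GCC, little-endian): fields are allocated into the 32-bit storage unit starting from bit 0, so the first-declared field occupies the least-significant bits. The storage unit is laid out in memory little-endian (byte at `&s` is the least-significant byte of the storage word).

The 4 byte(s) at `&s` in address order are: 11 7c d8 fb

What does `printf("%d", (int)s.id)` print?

[0]=0x11 [1]=0x7c [2]=0xd8 [3]=0xfb (little-endian) → word 0xfbd87c11
id [0+:27] = (word>>0) & 0x7ffffff = 64519185  ←
tag [27+:2] = (word>>27) & 0x3 = 3
cnt [29+:3] = (word>>29) & 0x7 = 7
id signed 27b, MSB=0: value = 64519185

64519185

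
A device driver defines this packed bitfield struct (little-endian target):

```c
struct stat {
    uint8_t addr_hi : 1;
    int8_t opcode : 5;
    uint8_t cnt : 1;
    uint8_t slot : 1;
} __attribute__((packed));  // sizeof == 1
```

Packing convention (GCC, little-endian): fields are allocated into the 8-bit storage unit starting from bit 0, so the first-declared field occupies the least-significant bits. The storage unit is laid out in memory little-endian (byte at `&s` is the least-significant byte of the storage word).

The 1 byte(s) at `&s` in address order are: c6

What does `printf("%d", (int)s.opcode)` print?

3

[0]=0xc6 (little-endian) → word 0xc6
addr_hi [0+:1] = (word>>0) & 0x1 = 0
opcode [1+:5] = (word>>1) & 0x1f = 3  ←
cnt [6+:1] = (word>>6) & 0x1 = 1
slot [7+:1] = (word>>7) & 0x1 = 1
opcode signed 5b, MSB=0: value = 3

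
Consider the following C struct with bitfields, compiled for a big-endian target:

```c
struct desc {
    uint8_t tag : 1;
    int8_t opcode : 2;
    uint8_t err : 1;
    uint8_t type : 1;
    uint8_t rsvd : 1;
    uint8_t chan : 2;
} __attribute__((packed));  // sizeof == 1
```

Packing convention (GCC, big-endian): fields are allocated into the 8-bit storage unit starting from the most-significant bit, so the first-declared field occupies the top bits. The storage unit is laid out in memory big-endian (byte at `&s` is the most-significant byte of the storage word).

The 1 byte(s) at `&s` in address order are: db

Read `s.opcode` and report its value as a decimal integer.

-2

[0]=0xdb (big-endian) → word 0xdb
tag:1 @ bit 7 → (0xdb>>7)&0x1 = 0x1
opcode:2 @ bit 5 → (0xdb>>5)&0x3 = 0x2  ←
err:1 @ bit 4 → (0xdb>>4)&0x1 = 0x1
type:1 @ bit 3 → (0xdb>>3)&0x1 = 0x1
rsvd:1 @ bit 2 → (0xdb>>2)&0x1 = 0x0
chan:2 @ bit 0 → (0xdb>>0)&0x3 = 0x3
opcode signed 2b, MSB=1: 2 - 4 = -2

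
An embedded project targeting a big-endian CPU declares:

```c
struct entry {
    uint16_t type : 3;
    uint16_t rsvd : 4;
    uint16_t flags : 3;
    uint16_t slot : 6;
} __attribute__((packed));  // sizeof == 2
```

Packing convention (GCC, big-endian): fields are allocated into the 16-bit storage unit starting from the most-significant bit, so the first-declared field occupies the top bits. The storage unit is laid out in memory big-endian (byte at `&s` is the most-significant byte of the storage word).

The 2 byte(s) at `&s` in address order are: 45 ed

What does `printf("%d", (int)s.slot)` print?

45

[0]=0x45 [1]=0xed (big-endian) → word 0x45ed
type [13+:3] = (word>>13) & 0x7 = 2
rsvd [9+:4] = (word>>9) & 0xf = 2
flags [6+:3] = (word>>6) & 0x7 = 7
slot [0+:6] = (word>>0) & 0x3f = 45  ←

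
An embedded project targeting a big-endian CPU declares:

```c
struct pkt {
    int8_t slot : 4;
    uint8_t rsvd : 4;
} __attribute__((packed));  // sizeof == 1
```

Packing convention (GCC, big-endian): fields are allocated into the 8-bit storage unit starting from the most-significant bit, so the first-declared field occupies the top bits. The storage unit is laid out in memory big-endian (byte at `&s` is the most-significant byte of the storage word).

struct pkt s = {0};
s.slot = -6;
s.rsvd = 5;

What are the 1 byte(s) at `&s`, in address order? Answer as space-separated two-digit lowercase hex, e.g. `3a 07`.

a5

[4+:4] slot=-6 & 0xf = 0xa; word=0xa0
[0+:4] rsvd=5 & 0xf = 0x5; word=0xa5
word = 0xa5 → big-endian bytes:
  [0]=0xa5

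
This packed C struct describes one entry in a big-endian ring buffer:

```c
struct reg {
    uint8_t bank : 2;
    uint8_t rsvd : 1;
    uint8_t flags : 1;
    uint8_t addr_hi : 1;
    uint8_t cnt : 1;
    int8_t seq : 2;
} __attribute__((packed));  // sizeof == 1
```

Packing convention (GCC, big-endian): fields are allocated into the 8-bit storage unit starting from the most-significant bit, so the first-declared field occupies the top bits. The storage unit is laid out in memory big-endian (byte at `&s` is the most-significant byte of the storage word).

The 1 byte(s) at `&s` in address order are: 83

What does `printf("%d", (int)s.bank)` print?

[0]=0x83 (big-endian) → word 0x83
bank:2 @ bit 6 → (0x83>>6)&0x3 = 0x2  ←
rsvd:1 @ bit 5 → (0x83>>5)&0x1 = 0x0
flags:1 @ bit 4 → (0x83>>4)&0x1 = 0x0
addr_hi:1 @ bit 3 → (0x83>>3)&0x1 = 0x0
cnt:1 @ bit 2 → (0x83>>2)&0x1 = 0x0
seq:2 @ bit 0 → (0x83>>0)&0x3 = 0x3

2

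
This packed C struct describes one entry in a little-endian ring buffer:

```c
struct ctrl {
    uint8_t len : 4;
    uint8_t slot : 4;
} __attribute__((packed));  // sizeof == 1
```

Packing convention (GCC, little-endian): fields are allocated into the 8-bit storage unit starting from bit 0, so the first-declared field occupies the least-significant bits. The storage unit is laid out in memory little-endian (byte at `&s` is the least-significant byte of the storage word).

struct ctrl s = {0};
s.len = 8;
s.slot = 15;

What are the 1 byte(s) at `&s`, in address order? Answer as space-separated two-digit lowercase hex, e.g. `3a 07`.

f8

len (4b) val=8 bits=0x8 at bit 0: 0x08
slot (4b) val=15 bits=0xf at bit 4: 0xf8
word = 0xf8 → little-endian bytes:
  [0]=0xf8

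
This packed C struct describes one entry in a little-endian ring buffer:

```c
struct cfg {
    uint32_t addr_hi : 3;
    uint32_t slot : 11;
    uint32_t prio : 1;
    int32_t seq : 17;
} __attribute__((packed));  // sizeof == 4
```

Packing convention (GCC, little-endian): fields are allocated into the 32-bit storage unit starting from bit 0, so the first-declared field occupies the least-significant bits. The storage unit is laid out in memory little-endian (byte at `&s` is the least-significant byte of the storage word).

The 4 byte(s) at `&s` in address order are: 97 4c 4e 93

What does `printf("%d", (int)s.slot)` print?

[0]=0x97 [1]=0x4c [2]=0x4e [3]=0x93 (little-endian) → word 0x934e4c97
addr_hi [0+:3] = (word>>0) & 0x7 = 7
slot [3+:11] = (word>>3) & 0x7ff = 402  ←
prio [14+:1] = (word>>14) & 0x1 = 1
seq [15+:17] = (word>>15) & 0x1ffff = 75420

402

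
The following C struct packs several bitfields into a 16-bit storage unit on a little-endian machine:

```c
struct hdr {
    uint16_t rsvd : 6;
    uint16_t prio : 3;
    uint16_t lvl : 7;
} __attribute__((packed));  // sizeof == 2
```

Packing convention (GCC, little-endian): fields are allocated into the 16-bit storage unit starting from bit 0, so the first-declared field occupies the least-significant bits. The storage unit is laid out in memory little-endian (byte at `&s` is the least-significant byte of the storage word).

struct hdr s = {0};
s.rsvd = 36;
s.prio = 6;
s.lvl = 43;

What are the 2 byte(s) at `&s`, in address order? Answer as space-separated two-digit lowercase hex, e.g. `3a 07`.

a4 57

[0+:6] rsvd=36 & 0x3f = 0x24; word=0x0024
[6+:3] prio=6 & 0x7 = 0x6; word=0x01a4
[9+:7] lvl=43 & 0x7f = 0x2b; word=0x57a4
word = 0x57a4 → little-endian bytes:
  [0]=0xa4  [1]=0x57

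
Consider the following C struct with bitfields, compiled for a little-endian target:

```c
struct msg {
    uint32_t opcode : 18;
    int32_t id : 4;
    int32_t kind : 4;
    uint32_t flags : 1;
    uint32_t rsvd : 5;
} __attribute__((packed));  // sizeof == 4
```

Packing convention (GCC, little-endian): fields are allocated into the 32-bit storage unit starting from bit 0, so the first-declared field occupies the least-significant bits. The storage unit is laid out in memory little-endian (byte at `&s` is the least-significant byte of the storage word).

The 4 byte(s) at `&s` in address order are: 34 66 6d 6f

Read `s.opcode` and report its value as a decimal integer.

91700

[0]=0x34 [1]=0x66 [2]=0x6d [3]=0x6f (little-endian) → word 0x6f6d6634
opcode:18 @ bit 0 → (0x6f6d6634>>0)&0x3ffff = 0x16634  ←
id:4 @ bit 18 → (0x6f6d6634>>18)&0xf = 0xb
kind:4 @ bit 22 → (0x6f6d6634>>22)&0xf = 0xd
flags:1 @ bit 26 → (0x6f6d6634>>26)&0x1 = 0x1
rsvd:5 @ bit 27 → (0x6f6d6634>>27)&0x1f = 0xd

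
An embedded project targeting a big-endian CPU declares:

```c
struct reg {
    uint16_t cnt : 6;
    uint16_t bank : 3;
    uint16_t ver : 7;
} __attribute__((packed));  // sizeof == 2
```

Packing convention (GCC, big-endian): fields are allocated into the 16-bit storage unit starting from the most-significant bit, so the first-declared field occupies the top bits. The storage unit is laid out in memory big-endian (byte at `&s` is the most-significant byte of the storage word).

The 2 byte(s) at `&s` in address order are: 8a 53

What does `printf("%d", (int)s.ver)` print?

83

[0]=0x8a [1]=0x53 (big-endian) → word 0x8a53
cnt:6 @ bit 10 → (0x8a53>>10)&0x3f = 0x22
bank:3 @ bit 7 → (0x8a53>>7)&0x7 = 0x4
ver:7 @ bit 0 → (0x8a53>>0)&0x7f = 0x53  ←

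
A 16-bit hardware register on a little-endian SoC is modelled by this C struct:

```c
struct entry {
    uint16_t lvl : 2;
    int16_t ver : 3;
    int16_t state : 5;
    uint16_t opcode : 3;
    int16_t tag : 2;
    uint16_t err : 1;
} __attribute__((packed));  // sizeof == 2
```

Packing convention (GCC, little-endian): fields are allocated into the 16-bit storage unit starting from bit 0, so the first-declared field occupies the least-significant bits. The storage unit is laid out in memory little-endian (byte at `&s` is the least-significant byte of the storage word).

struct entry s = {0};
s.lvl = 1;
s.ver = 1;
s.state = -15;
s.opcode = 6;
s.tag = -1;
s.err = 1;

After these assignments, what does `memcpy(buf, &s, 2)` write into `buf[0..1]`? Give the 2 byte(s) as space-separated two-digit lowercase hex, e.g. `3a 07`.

25 fa

[0+:2] lvl=1 & 0x3 = 0x1; word=0x0001
[2+:3] ver=1 & 0x7 = 0x1; word=0x0005
[5+:5] state=-15 & 0x1f = 0x11; word=0x0225
[10+:3] opcode=6 & 0x7 = 0x6; word=0x1a25
[13+:2] tag=-1 & 0x3 = 0x3; word=0x7a25
[15+:1] err=1 & 0x1 = 0x1; word=0xfa25
word = 0xfa25 → little-endian bytes:
  [0]=0x25  [1]=0xfa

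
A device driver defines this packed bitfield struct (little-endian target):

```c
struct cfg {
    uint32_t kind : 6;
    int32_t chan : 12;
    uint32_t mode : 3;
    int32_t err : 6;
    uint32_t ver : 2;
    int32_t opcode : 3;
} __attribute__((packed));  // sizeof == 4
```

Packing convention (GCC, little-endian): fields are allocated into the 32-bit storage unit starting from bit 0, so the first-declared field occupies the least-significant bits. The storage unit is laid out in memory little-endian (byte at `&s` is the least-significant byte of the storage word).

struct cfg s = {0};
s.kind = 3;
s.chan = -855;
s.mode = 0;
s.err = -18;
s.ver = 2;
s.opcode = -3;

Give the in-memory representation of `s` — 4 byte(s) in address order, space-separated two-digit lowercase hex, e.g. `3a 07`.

kind (6b) val=3 bits=0x3 at bit 0: 0x00000003
chan (12b) val=-855 bits=0xca9 at bit 6: 0x00032a43
mode (3b) val=0 bits=0x0 at bit 18: 0x00032a43
err (6b) val=-18 bits=0x2e at bit 21: 0x05c32a43
ver (2b) val=2 bits=0x2 at bit 27: 0x15c32a43
opcode (3b) val=-3 bits=0x5 at bit 29: 0xb5c32a43
word = 0xb5c32a43 → little-endian bytes:
  [0]=0x43  [1]=0x2a  [2]=0xc3  [3]=0xb5

43 2a c3 b5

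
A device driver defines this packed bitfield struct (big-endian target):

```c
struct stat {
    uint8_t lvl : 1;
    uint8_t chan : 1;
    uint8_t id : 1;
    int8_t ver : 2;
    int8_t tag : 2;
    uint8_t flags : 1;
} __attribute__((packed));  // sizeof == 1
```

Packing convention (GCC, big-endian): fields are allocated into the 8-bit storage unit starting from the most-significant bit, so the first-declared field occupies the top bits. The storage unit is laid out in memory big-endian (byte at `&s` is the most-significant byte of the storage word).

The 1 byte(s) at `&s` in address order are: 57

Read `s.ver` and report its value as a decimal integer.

[0]=0x57 (big-endian) → word 0x57
lvl:1 @ bit 7 → (0x57>>7)&0x1 = 0x0
chan:1 @ bit 6 → (0x57>>6)&0x1 = 0x1
id:1 @ bit 5 → (0x57>>5)&0x1 = 0x0
ver:2 @ bit 3 → (0x57>>3)&0x3 = 0x2  ←
tag:2 @ bit 1 → (0x57>>1)&0x3 = 0x3
flags:1 @ bit 0 → (0x57>>0)&0x1 = 0x1
ver signed 2b, MSB=1: 2 - 4 = -2

-2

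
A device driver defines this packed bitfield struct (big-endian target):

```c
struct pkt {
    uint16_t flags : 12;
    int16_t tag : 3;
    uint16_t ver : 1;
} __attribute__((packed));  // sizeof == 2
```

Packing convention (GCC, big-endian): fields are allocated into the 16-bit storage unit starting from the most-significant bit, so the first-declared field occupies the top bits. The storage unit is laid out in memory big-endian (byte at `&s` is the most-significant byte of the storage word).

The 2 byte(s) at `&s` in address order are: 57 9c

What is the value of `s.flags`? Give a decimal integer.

1401

[0]=0x57 [1]=0x9c (big-endian) → word 0x579c
flags [4+:12] = (word>>4) & 0xfff = 1401  ←
tag [1+:3] = (word>>1) & 0x7 = 6
ver [0+:1] = (word>>0) & 0x1 = 0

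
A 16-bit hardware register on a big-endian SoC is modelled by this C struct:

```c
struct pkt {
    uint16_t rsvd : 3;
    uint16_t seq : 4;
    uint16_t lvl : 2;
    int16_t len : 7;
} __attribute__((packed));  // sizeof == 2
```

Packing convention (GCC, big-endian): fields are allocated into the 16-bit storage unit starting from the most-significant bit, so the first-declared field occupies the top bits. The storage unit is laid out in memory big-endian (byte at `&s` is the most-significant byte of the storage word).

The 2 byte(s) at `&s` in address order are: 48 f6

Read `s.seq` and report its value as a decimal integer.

4

[0]=0x48 [1]=0xf6 (big-endian) → word 0x48f6
rsvd:3 @ bit 13 → (0x48f6>>13)&0x7 = 0x2
seq:4 @ bit 9 → (0x48f6>>9)&0xf = 0x4  ←
lvl:2 @ bit 7 → (0x48f6>>7)&0x3 = 0x1
len:7 @ bit 0 → (0x48f6>>0)&0x7f = 0x76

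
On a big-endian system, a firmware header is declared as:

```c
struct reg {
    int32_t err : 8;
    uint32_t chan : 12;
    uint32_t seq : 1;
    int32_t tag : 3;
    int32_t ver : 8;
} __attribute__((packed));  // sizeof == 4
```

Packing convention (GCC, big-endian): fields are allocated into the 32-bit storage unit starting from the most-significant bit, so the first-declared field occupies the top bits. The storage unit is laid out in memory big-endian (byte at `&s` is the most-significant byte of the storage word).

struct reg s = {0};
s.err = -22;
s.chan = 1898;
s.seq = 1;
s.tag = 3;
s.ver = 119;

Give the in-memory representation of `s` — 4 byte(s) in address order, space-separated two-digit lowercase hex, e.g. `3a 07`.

[24+:8] err=-22 & 0xff = 0xea; word=0xea000000
[12+:12] chan=1898 & 0xfff = 0x76a; word=0xea76a000
[11+:1] seq=1 & 0x1 = 0x1; word=0xea76a800
[8+:3] tag=3 & 0x7 = 0x3; word=0xea76ab00
[0+:8] ver=119 & 0xff = 0x77; word=0xea76ab77
word = 0xea76ab77 → big-endian bytes:
  [0]=0xea  [1]=0x76  [2]=0xab  [3]=0x77

ea 76 ab 77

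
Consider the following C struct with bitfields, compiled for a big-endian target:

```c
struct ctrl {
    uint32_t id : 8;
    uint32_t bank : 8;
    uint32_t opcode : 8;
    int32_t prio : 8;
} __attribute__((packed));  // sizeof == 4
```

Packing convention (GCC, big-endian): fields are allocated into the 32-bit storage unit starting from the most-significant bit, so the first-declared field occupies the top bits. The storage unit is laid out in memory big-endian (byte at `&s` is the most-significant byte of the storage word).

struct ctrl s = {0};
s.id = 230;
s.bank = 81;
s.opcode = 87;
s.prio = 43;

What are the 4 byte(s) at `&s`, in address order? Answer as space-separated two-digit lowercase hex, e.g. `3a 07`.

e6 51 57 2b

id (8b) val=230 bits=0xe6 at bit 24: 0xe6000000
bank (8b) val=81 bits=0x51 at bit 16: 0xe6510000
opcode (8b) val=87 bits=0x57 at bit 8: 0xe6515700
prio (8b) val=43 bits=0x2b at bit 0: 0xe651572b
word = 0xe651572b → big-endian bytes:
  [0]=0xe6  [1]=0x51  [2]=0x57  [3]=0x2b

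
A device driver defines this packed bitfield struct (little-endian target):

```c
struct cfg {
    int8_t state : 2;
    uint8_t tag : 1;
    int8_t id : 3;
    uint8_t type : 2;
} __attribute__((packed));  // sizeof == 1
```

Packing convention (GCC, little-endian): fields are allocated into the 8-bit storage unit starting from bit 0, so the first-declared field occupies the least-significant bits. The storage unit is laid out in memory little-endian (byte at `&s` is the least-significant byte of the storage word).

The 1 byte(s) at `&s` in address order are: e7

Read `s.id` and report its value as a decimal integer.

-4

[0]=0xe7 (little-endian) → word 0xe7
state [0+:2] = (word>>0) & 0x3 = 3
tag [2+:1] = (word>>2) & 0x1 = 1
id [3+:3] = (word>>3) & 0x7 = 4  ←
type [6+:2] = (word>>6) & 0x3 = 3
id signed 3b, MSB=1: 4 - 8 = -4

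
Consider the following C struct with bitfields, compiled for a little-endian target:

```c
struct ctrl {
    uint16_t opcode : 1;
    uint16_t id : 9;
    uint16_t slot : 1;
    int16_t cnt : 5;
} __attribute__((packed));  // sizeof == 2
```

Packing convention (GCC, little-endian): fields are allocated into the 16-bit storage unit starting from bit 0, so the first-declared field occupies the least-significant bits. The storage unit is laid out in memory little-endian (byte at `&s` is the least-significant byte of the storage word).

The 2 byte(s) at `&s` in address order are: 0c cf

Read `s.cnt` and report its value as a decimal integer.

[0]=0x0c [1]=0xcf (little-endian) → word 0xcf0c
opcode [0+:1] = (word>>0) & 0x1 = 0
id [1+:9] = (word>>1) & 0x1ff = 390
slot [10+:1] = (word>>10) & 0x1 = 1
cnt [11+:5] = (word>>11) & 0x1f = 25  ←
cnt signed 5b, MSB=1: 25 - 32 = -7

-7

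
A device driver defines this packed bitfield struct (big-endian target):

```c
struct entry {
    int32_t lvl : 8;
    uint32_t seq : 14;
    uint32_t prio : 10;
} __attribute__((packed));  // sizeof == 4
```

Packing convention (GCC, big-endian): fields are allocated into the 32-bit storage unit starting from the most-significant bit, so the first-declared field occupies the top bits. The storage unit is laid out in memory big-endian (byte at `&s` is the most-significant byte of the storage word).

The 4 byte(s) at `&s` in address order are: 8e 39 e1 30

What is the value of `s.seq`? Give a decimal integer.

[0]=0x8e [1]=0x39 [2]=0xe1 [3]=0x30 (big-endian) → word 0x8e39e130
lvl [24+:8] = (word>>24) & 0xff = 142
seq [10+:14] = (word>>10) & 0x3fff = 3704  ←
prio [0+:10] = (word>>0) & 0x3ff = 304

3704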